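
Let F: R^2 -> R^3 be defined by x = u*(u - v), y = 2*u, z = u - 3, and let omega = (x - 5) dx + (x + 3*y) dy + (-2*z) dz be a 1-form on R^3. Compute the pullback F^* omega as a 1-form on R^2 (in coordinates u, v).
F^* omega = (2*u^3 - 3*u^2*v + 2*u^2 + u*v^2 - 2*u*v + 5*v + 6) du + (u*(-u^2 + u*v + 5)) dv

Using F^*(f dg) = (f ∘ F) d(g ∘ F), substitute each coordinate x_i by F_i(u, v) in f_i, and replace dx_i by d F_i = (∂F_i/∂u) du + (∂F_i/∂v) dv.
  For the x component: f_1(F) = u^2 - u*v - 5; d F_1 = (2*u - v) du + (-u) dv
  For the y component: f_2(F) = u*(u - v + 6); d F_2 = (2) du + (0) dv
  For the z component: f_3(F) = 6 - 2*u; d F_3 = (1) du + (0) dv
Combining and collecting du, dv coefficients:
  coeff of du: 2*u^3 - 3*u^2*v + 2*u^2 + u*v^2 - 2*u*v + 5*v + 6
  coeff of dv: u*(-u^2 + u*v + 5)
F^* omega = (2*u^3 - 3*u^2*v + 2*u^2 + u*v^2 - 2*u*v + 5*v + 6) du + (u*(-u^2 + u*v + 5)) dv.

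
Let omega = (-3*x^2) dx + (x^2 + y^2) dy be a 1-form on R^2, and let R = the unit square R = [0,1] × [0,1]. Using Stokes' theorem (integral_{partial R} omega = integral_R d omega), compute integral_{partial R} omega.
integral_(partial R) omega = 1

Stokes: integral_partial_R omega = integral_R d omega with d omega = (∂Q/∂x - ∂P/∂y) dx ∧ dy.
  ∂Q/∂x = 2*x
  ∂P/∂y = 0
  integrand = ∂Q/∂x - ∂P/∂y = 2*x.
Integrating over R: integral_0^1 integral_0^1 (2*x) dx dy = 1.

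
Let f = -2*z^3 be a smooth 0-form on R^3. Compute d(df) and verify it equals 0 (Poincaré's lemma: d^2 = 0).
d(df) = 0

Step 1: df = sum_i (∂f/∂x_i) dx_i = (0) dx + (0) dy + (-6*z^2) dz.
Step 2: Apply d again. Using the 1-form formula, the coefficient of dx ∧ dy in d(df) is ∂^2 f/∂x ∂y - ∂^2 f/∂y ∂x = (0) - (0) = 0 (equality of mixed partials for smooth f).
Similarly for dx ∧ dz and dy ∧ dz — all coefficients vanish. So d(df) = 0.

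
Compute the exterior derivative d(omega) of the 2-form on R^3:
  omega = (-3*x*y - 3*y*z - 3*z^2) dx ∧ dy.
d(omega) = (-3*y - 6*z) dx ∧ dy ∧ dz

For a 2-form omega = sum_{i<j} g_{ij} dx_i ∧ dx_j, the exterior derivative is
  d(omega) = sum_{i<j} d(g_{ij}) ∧ dx_i ∧ dx_j = sum_{i<j, k} (∂g_{ij}/∂x_k) dx_k ∧ dx_i ∧ dx_j.
Expand each term, using dx_k ∧ dx_i ∧ dx_j = sgn(permutation) dx_{(a)} ∧ dx_{(b)} ∧ dx_{(c)} with (a < b < c) sorted:
  d(-3*x*y - 3*y*z - 3*z^2) includes (∂/∂z)(-3*x*y - 3*y*z - 3*z^2) dz = (-3*y - 6*z) dz, which multiplied by dx ∧ dy gives (-3*y - 6*z) dx ∧ dy ∧ dz
Collecting like 3-forms: d(omega) = (-3*y - 6*z) dx ∧ dy ∧ dz.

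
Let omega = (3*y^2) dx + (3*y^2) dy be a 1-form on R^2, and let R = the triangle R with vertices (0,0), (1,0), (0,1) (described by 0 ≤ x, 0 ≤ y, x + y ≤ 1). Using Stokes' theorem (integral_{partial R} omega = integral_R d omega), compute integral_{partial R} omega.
integral_(partial R) omega = -1

Stokes: integral_partial_R omega = integral_R d omega with d omega = (∂Q/∂x - ∂P/∂y) dx ∧ dy.
  ∂Q/∂x = 0
  ∂P/∂y = 6*y
  integrand = ∂Q/∂x - ∂P/∂y = -6*y.
Integrating over R: integral_0^1 integral_0^{1-x} (-6*y) dy dx = -1.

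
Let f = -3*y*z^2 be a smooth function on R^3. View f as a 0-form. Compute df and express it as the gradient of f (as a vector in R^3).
df = (0) dx + (-3*z^2) dy + (-6*y*z) dz; grad f = (0, -3*z^2, -6*y*z)

For a 0-form f, d f = (∂f/∂x) dx + (∂f/∂y) dy + (∂f/∂z) dz. The components of the vector representation are exactly the entries of grad f in Cartesian coordinates:
  ∂f/∂x = 0
  ∂f/∂y = -3*z^2
  ∂f/∂z = -6*y*z.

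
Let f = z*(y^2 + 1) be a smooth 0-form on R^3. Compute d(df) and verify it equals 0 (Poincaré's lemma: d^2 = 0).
d(df) = 0

Step 1: df = sum_i (∂f/∂x_i) dx_i = (0) dx + (2*y*z) dy + (y^2 + 1) dz.
Step 2: Apply d again. Using the 1-form formula, the coefficient of dx ∧ dy in d(df) is ∂^2 f/∂x ∂y - ∂^2 f/∂y ∂x = (0) - (0) = 0 (equality of mixed partials for smooth f).
Similarly for dx ∧ dz and dy ∧ dz — all coefficients vanish. So d(df) = 0.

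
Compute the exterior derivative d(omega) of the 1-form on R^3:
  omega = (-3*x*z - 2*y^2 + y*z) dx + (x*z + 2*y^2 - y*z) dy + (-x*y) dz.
d(omega) = (4*y) dx ∧ dy + (3*x - 2*y) dx ∧ dz + (-2*x + y) dy ∧ dz

For a 1-form omega = sum_i f_i dx_i, the exterior derivative is
  d(omega) = sum_{i < j} (∂f_j/∂x_i - ∂f_i/∂x_j) dx_i ∧ dx_j.
  coefficient of dx ∧ dy: ∂f_2/∂x - ∂f_1/∂y = ∂(x*z + 2*y^2 - y*z)/∂x - ∂(-3*x*z - 2*y^2 + y*z)/∂y = 4*y
  coefficient of dx ∧ dz: ∂f_3/∂x - ∂f_1/∂z = ∂(-x*y)/∂x - ∂(-3*x*z - 2*y^2 + y*z)/∂z = 3*x - 2*y
  coefficient of dy ∧ dz: ∂f_3/∂y - ∂f_2/∂z = ∂(-x*y)/∂y - ∂(x*z + 2*y^2 - y*z)/∂z = -2*x + y
Assembling: d(omega) = (4*y) dx ∧ dy + (3*x - 2*y) dx ∧ dz + (-2*x + y) dy ∧ dz.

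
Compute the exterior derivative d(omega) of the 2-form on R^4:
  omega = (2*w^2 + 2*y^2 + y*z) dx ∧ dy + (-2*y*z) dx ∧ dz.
d(omega) = (y + 2*z) dx ∧ dy ∧ dz + (4*w) dx ∧ dy ∧ dw

For a 2-form omega = sum_{i<j} g_{ij} dx_i ∧ dx_j, the exterior derivative is
  d(omega) = sum_{i<j} d(g_{ij}) ∧ dx_i ∧ dx_j = sum_{i<j, k} (∂g_{ij}/∂x_k) dx_k ∧ dx_i ∧ dx_j.
Expand each term, using dx_k ∧ dx_i ∧ dx_j = sgn(permutation) dx_{(a)} ∧ dx_{(b)} ∧ dx_{(c)} with (a < b < c) sorted:
  d(2*w^2 + 2*y^2 + y*z) includes (∂/∂z)(2*w^2 + 2*y^2 + y*z) dz = (y) dz, which multiplied by dx ∧ dy gives (y) dx ∧ dy ∧ dz
  d(2*w^2 + 2*y^2 + y*z) includes (∂/∂w)(2*w^2 + 2*y^2 + y*z) dw = (4*w) dw, which multiplied by dx ∧ dy gives (4*w) dx ∧ dy ∧ dw
  d(-2*y*z) includes (∂/∂y)(-2*y*z) dy = (-2*z) dy, which multiplied by dx ∧ dz gives (2*z) dx ∧ dy ∧ dz
Collecting like 3-forms: d(omega) = (y + 2*z) dx ∧ dy ∧ dz + (4*w) dx ∧ dy ∧ dw.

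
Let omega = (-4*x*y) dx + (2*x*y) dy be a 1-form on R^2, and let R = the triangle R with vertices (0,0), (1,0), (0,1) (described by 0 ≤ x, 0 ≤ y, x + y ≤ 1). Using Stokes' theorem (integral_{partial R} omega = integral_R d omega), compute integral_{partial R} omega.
integral_(partial R) omega = 1

Stokes: integral_partial_R omega = integral_R d omega with d omega = (∂Q/∂x - ∂P/∂y) dx ∧ dy.
  ∂Q/∂x = 2*y
  ∂P/∂y = -4*x
  integrand = ∂Q/∂x - ∂P/∂y = 4*x + 2*y.
Integrating over R: integral_0^1 integral_0^{1-x} (4*x + 2*y) dy dx = 1.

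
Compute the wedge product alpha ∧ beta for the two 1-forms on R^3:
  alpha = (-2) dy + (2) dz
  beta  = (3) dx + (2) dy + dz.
alpha ∧ beta = (6) dx ∧ dy + (-6) dy ∧ dz + (-6) dx ∧ dz

Distribute the wedge, using dx_i ∧ dx_j = -dx_j ∧ dx_i and dx_i ∧ dx_i = 0. For each pair (i, j) with i < j, the coefficient of dx_i ∧ dx_j in alpha ∧ beta is (alpha_i * beta_j - alpha_j * beta_i). Collecting: alpha ∧ beta = (6) dx ∧ dy + (-6) dy ∧ dz + (-6) dx ∧ dz.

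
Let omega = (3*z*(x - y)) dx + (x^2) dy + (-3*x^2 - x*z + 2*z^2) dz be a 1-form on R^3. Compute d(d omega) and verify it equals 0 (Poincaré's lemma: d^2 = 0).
d(d omega) = 0

Step 1: d omega = sum_{i<j} (∂f_j/∂x_i - ∂f_i/∂x_j) dx_i ∧ dx_j:
  coeff of dx ∧ dy: 2*x + 3*z
  coeff of dx ∧ dz: -9*x + 3*y - z
  coeff of dy ∧ dz: 0
Step 2: Apply d again to each 2-form coefficient. The only possible 3-form in R^3 is dx ∧ dy ∧ dz, with coefficient
  ∂(coeff of dy∧dz)/∂x - ∂(coeff of dx∧dz)/∂y + ∂(coeff of dx∧dy)/∂z
  = ∂/∂x (0) - ∂/∂y (-9*x + 3*y - z) + ∂/∂z (2*x + 3*z).
Each of these terms simplifies to sums of mixed partials that cancel in pairs. The result is 0 (by equality of mixed partials for smooth functions — Schwarz / Clairaut).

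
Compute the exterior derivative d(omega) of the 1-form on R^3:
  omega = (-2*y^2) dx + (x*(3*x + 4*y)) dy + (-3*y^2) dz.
d(omega) = (6*x + 8*y) dx ∧ dy + (-6*y) dy ∧ dz

For a 1-form omega = sum_i f_i dx_i, the exterior derivative is
  d(omega) = sum_{i < j} (∂f_j/∂x_i - ∂f_i/∂x_j) dx_i ∧ dx_j.
  coefficient of dx ∧ dy: ∂f_2/∂x - ∂f_1/∂y = ∂(x*(3*x + 4*y))/∂x - ∂(-2*y^2)/∂y = 6*x + 8*y
  coefficient of dy ∧ dz: ∂f_3/∂y - ∂f_2/∂z = ∂(-3*y^2)/∂y - ∂(x*(3*x + 4*y))/∂z = -6*y
Assembling: d(omega) = (6*x + 8*y) dx ∧ dy + (-6*y) dy ∧ dz.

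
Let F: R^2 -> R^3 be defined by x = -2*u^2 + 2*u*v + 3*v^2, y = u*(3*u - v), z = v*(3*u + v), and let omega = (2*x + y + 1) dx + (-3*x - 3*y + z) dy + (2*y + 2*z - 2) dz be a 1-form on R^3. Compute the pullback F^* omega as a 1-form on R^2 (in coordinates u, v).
F^* omega = (-14*u^3 + 7*u^2*v - 54*u*v^2 - 4*u + 26*v^3 - 4*v) du + (19*u^3 + 24*u^2*v + 52*u*v^2 - 4*u + 40*v^3 + 2*v) dv

Using F^*(f dg) = (f ∘ F) d(g ∘ F), substitute each coordinate x_i by F_i(u, v) in f_i, and replace dx_i by d F_i = (∂F_i/∂u) du + (∂F_i/∂v) dv.
  For the x component: f_1(F) = -u^2 + 3*u*v + 6*v^2 + 1; d F_1 = (-4*u + 2*v) du + (2*u + 6*v) dv
  For the y component: f_2(F) = -3*u^2 - 8*v^2; d F_2 = (6*u - v) du + (-u) dv
  For the z component: f_3(F) = 6*u^2 + 4*u*v + 2*v^2 - 2; d F_3 = (3*v) du + (3*u + 2*v) dv
Combining and collecting du, dv coefficients:
  coeff of du: -14*u^3 + 7*u^2*v - 54*u*v^2 - 4*u + 26*v^3 - 4*v
  coeff of dv: 19*u^3 + 24*u^2*v + 52*u*v^2 - 4*u + 40*v^3 + 2*v
F^* omega = (-14*u^3 + 7*u^2*v - 54*u*v^2 - 4*u + 26*v^3 - 4*v) du + (19*u^3 + 24*u^2*v + 52*u*v^2 - 4*u + 40*v^3 + 2*v) dv.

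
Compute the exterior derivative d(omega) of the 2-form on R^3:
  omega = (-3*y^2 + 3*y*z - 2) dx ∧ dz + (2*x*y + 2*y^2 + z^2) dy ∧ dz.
d(omega) = (8*y - 3*z) dx ∧ dy ∧ dz

For a 2-form omega = sum_{i<j} g_{ij} dx_i ∧ dx_j, the exterior derivative is
  d(omega) = sum_{i<j} d(g_{ij}) ∧ dx_i ∧ dx_j = sum_{i<j, k} (∂g_{ij}/∂x_k) dx_k ∧ dx_i ∧ dx_j.
Expand each term, using dx_k ∧ dx_i ∧ dx_j = sgn(permutation) dx_{(a)} ∧ dx_{(b)} ∧ dx_{(c)} with (a < b < c) sorted:
  d(-3*y^2 + 3*y*z - 2) includes (∂/∂y)(-3*y^2 + 3*y*z - 2) dy = (-6*y + 3*z) dy, which multiplied by dx ∧ dz gives (6*y - 3*z) dx ∧ dy ∧ dz
  d(2*x*y + 2*y^2 + z^2) includes (∂/∂x)(2*x*y + 2*y^2 + z^2) dx = (2*y) dx, which multiplied by dy ∧ dz gives (2*y) dx ∧ dy ∧ dz
Collecting like 3-forms: d(omega) = (8*y - 3*z) dx ∧ dy ∧ dz.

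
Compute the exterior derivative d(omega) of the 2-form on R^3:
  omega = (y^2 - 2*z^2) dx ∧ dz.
d(omega) = (-2*y) dx ∧ dy ∧ dz

For a 2-form omega = sum_{i<j} g_{ij} dx_i ∧ dx_j, the exterior derivative is
  d(omega) = sum_{i<j} d(g_{ij}) ∧ dx_i ∧ dx_j = sum_{i<j, k} (∂g_{ij}/∂x_k) dx_k ∧ dx_i ∧ dx_j.
Expand each term, using dx_k ∧ dx_i ∧ dx_j = sgn(permutation) dx_{(a)} ∧ dx_{(b)} ∧ dx_{(c)} with (a < b < c) sorted:
  d(y^2 - 2*z^2) includes (∂/∂y)(y^2 - 2*z^2) dy = (2*y) dy, which multiplied by dx ∧ dz gives (-2*y) dx ∧ dy ∧ dz
Collecting like 3-forms: d(omega) = (-2*y) dx ∧ dy ∧ dz.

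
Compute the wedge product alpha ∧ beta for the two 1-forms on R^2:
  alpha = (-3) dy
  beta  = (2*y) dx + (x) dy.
alpha ∧ beta = (6*y) dx ∧ dy

Distribute the wedge, using dx_i ∧ dx_j = -dx_j ∧ dx_i and dx_i ∧ dx_i = 0. For each pair (i, j) with i < j, the coefficient of dx_i ∧ dx_j in alpha ∧ beta is (alpha_i * beta_j - alpha_j * beta_i). Collecting: alpha ∧ beta = (6*y) dx ∧ dy.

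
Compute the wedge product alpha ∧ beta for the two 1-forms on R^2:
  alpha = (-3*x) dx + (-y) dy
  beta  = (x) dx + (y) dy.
alpha ∧ beta = (-2*x*y) dx ∧ dy

Distribute the wedge, using dx_i ∧ dx_j = -dx_j ∧ dx_i and dx_i ∧ dx_i = 0. For each pair (i, j) with i < j, the coefficient of dx_i ∧ dx_j in alpha ∧ beta is (alpha_i * beta_j - alpha_j * beta_i). Collecting: alpha ∧ beta = (-2*x*y) dx ∧ dy.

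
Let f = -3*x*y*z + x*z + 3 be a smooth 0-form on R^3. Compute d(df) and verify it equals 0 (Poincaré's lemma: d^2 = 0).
d(df) = 0

Step 1: df = sum_i (∂f/∂x_i) dx_i = (z*(1 - 3*y)) dx + (-3*x*z) dy + (x*(1 - 3*y)) dz.
Step 2: Apply d again. Using the 1-form formula, the coefficient of dx ∧ dy in d(df) is ∂^2 f/∂x ∂y - ∂^2 f/∂y ∂x = (-3*z) - (-3*z) = 0 (equality of mixed partials for smooth f).
Similarly for dx ∧ dz and dy ∧ dz — all coefficients vanish. So d(df) = 0.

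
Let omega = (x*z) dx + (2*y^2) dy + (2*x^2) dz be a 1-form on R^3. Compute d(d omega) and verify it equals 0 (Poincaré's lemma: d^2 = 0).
d(d omega) = 0

Step 1: d omega = sum_{i<j} (∂f_j/∂x_i - ∂f_i/∂x_j) dx_i ∧ dx_j:
  coeff of dx ∧ dy: 0
  coeff of dx ∧ dz: 3*x
  coeff of dy ∧ dz: 0
Step 2: Apply d again to each 2-form coefficient. The only possible 3-form in R^3 is dx ∧ dy ∧ dz, with coefficient
  ∂(coeff of dy∧dz)/∂x - ∂(coeff of dx∧dz)/∂y + ∂(coeff of dx∧dy)/∂z
  = ∂/∂x (0) - ∂/∂y (3*x) + ∂/∂z (0).
Each of these terms simplifies to sums of mixed partials that cancel in pairs. The result is 0 (by equality of mixed partials for smooth functions — Schwarz / Clairaut).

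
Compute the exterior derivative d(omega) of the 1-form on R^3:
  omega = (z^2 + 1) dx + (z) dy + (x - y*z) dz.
d(omega) = (1 - 2*z) dx ∧ dz + (-z - 1) dy ∧ dz

For a 1-form omega = sum_i f_i dx_i, the exterior derivative is
  d(omega) = sum_{i < j} (∂f_j/∂x_i - ∂f_i/∂x_j) dx_i ∧ dx_j.
  coefficient of dx ∧ dz: ∂f_3/∂x - ∂f_1/∂z = ∂(x - y*z)/∂x - ∂(z^2 + 1)/∂z = 1 - 2*z
  coefficient of dy ∧ dz: ∂f_3/∂y - ∂f_2/∂z = ∂(x - y*z)/∂y - ∂(z)/∂z = -z - 1
Assembling: d(omega) = (1 - 2*z) dx ∧ dz + (-z - 1) dy ∧ dz.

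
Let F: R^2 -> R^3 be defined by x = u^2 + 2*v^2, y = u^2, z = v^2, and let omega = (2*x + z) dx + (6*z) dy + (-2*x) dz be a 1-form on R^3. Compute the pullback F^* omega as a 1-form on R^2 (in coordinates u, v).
F^* omega = (4*u^3 + 22*u*v^2) du + (4*v*(u^2 + 3*v^2)) dv

Using F^*(f dg) = (f ∘ F) d(g ∘ F), substitute each coordinate x_i by F_i(u, v) in f_i, and replace dx_i by d F_i = (∂F_i/∂u) du + (∂F_i/∂v) dv.
  For the x component: f_1(F) = 2*u^2 + 5*v^2; d F_1 = (2*u) du + (4*v) dv
  For the y component: f_2(F) = 6*v^2; d F_2 = (2*u) du + (0) dv
  For the z component: f_3(F) = -2*u^2 - 4*v^2; d F_3 = (0) du + (2*v) dv
Combining and collecting du, dv coefficients:
  coeff of du: 4*u^3 + 22*u*v^2
  coeff of dv: 4*v*(u^2 + 3*v^2)
F^* omega = (4*u^3 + 22*u*v^2) du + (4*v*(u^2 + 3*v^2)) dv.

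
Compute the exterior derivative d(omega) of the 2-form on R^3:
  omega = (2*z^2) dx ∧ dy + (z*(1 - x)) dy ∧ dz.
d(omega) = (3*z) dx ∧ dy ∧ dz

For a 2-form omega = sum_{i<j} g_{ij} dx_i ∧ dx_j, the exterior derivative is
  d(omega) = sum_{i<j} d(g_{ij}) ∧ dx_i ∧ dx_j = sum_{i<j, k} (∂g_{ij}/∂x_k) dx_k ∧ dx_i ∧ dx_j.
Expand each term, using dx_k ∧ dx_i ∧ dx_j = sgn(permutation) dx_{(a)} ∧ dx_{(b)} ∧ dx_{(c)} with (a < b < c) sorted:
  d(2*z^2) includes (∂/∂z)(2*z^2) dz = (4*z) dz, which multiplied by dx ∧ dy gives (4*z) dx ∧ dy ∧ dz
  d(z*(1 - x)) includes (∂/∂x)(z*(1 - x)) dx = (-z) dx, which multiplied by dy ∧ dz gives (-z) dx ∧ dy ∧ dz
Collecting like 3-forms: d(omega) = (3*z) dx ∧ dy ∧ dz.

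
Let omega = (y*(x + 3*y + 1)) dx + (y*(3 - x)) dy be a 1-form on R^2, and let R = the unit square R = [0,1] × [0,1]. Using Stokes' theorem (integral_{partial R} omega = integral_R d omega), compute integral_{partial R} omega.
integral_(partial R) omega = -5

Stokes: integral_partial_R omega = integral_R d omega with d omega = (∂Q/∂x - ∂P/∂y) dx ∧ dy.
  ∂Q/∂x = -y
  ∂P/∂y = x + 6*y + 1
  integrand = ∂Q/∂x - ∂P/∂y = -x - 7*y - 1.
Integrating over R: integral_0^1 integral_0^1 (-x - 7*y - 1) dx dy = -5.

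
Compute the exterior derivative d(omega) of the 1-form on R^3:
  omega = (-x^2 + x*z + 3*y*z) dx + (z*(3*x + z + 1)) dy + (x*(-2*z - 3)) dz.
d(omega) = (-x - 3*y - 2*z - 3) dx ∧ dz + (-3*x - 2*z - 1) dy ∧ dz

For a 1-form omega = sum_i f_i dx_i, the exterior derivative is
  d(omega) = sum_{i < j} (∂f_j/∂x_i - ∂f_i/∂x_j) dx_i ∧ dx_j.
  coefficient of dx ∧ dz: ∂f_3/∂x - ∂f_1/∂z = ∂(x*(-2*z - 3))/∂x - ∂(-x^2 + x*z + 3*y*z)/∂z = -x - 3*y - 2*z - 3
  coefficient of dy ∧ dz: ∂f_3/∂y - ∂f_2/∂z = ∂(x*(-2*z - 3))/∂y - ∂(z*(3*x + z + 1))/∂z = -3*x - 2*z - 1
Assembling: d(omega) = (-x - 3*y - 2*z - 3) dx ∧ dz + (-3*x - 2*z - 1) dy ∧ dz.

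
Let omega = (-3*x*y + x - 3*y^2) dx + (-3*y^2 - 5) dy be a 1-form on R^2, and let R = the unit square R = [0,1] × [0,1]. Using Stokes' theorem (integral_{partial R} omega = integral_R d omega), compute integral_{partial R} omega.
integral_(partial R) omega = 9/2

Stokes: integral_partial_R omega = integral_R d omega with d omega = (∂Q/∂x - ∂P/∂y) dx ∧ dy.
  ∂Q/∂x = 0
  ∂P/∂y = -3*x - 6*y
  integrand = ∂Q/∂x - ∂P/∂y = 3*x + 6*y.
Integrating over R: integral_0^1 integral_0^1 (3*x + 6*y) dx dy = 9/2.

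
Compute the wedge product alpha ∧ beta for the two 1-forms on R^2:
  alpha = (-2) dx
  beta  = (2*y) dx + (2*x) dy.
alpha ∧ beta = (-4*x) dx ∧ dy

Distribute the wedge, using dx_i ∧ dx_j = -dx_j ∧ dx_i and dx_i ∧ dx_i = 0. For each pair (i, j) with i < j, the coefficient of dx_i ∧ dx_j in alpha ∧ beta is (alpha_i * beta_j - alpha_j * beta_i). Collecting: alpha ∧ beta = (-4*x) dx ∧ dy.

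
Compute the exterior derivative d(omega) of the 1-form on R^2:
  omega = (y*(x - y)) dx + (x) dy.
d(omega) = (-x + 2*y + 1) dx ∧ dy

For a 1-form omega = sum_i f_i dx_i, the exterior derivative is
  d(omega) = sum_{i < j} (∂f_j/∂x_i - ∂f_i/∂x_j) dx_i ∧ dx_j.
  coefficient of dx ∧ dy: ∂f_2/∂x - ∂f_1/∂y = ∂(x)/∂x - ∂(y*(x - y))/∂y = -x + 2*y + 1
Assembling: d(omega) = (-x + 2*y + 1) dx ∧ dy.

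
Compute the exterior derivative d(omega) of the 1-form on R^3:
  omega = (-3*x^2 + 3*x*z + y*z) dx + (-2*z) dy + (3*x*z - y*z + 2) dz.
d(omega) = (-z) dx ∧ dy + (-3*x - y + 3*z) dx ∧ dz + (2 - z) dy ∧ dz

For a 1-form omega = sum_i f_i dx_i, the exterior derivative is
  d(omega) = sum_{i < j} (∂f_j/∂x_i - ∂f_i/∂x_j) dx_i ∧ dx_j.
  coefficient of dx ∧ dy: ∂f_2/∂x - ∂f_1/∂y = ∂(-2*z)/∂x - ∂(-3*x^2 + 3*x*z + y*z)/∂y = -z
  coefficient of dx ∧ dz: ∂f_3/∂x - ∂f_1/∂z = ∂(3*x*z - y*z + 2)/∂x - ∂(-3*x^2 + 3*x*z + y*z)/∂z = -3*x - y + 3*z
  coefficient of dy ∧ dz: ∂f_3/∂y - ∂f_2/∂z = ∂(3*x*z - y*z + 2)/∂y - ∂(-2*z)/∂z = 2 - z
Assembling: d(omega) = (-z) dx ∧ dy + (-3*x - y + 3*z) dx ∧ dz + (2 - z) dy ∧ dz.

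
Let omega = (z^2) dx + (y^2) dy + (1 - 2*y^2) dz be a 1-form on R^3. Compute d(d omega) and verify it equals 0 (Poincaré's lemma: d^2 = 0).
d(d omega) = 0

Step 1: d omega = sum_{i<j} (∂f_j/∂x_i - ∂f_i/∂x_j) dx_i ∧ dx_j:
  coeff of dx ∧ dy: 0
  coeff of dx ∧ dz: -2*z
  coeff of dy ∧ dz: -4*y
Step 2: Apply d again to each 2-form coefficient. The only possible 3-form in R^3 is dx ∧ dy ∧ dz, with coefficient
  ∂(coeff of dy∧dz)/∂x - ∂(coeff of dx∧dz)/∂y + ∂(coeff of dx∧dy)/∂z
  = ∂/∂x (-4*y) - ∂/∂y (-2*z) + ∂/∂z (0).
Each of these terms simplifies to sums of mixed partials that cancel in pairs. The result is 0 (by equality of mixed partials for smooth functions — Schwarz / Clairaut).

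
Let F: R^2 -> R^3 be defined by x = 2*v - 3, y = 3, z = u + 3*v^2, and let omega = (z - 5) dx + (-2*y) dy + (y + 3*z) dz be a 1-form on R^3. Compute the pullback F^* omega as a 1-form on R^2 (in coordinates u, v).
F^* omega = (3*u + 9*v^2 + 3) du + (18*u*v + 2*u + 54*v^3 + 6*v^2 + 18*v - 10) dv

Using F^*(f dg) = (f ∘ F) d(g ∘ F), substitute each coordinate x_i by F_i(u, v) in f_i, and replace dx_i by d F_i = (∂F_i/∂u) du + (∂F_i/∂v) dv.
  For the x component: f_1(F) = u + 3*v^2 - 5; d F_1 = (0) du + (2) dv
  For the y component: f_2(F) = -6; d F_2 = (0) du + (0) dv
  For the z component: f_3(F) = 3*u + 9*v^2 + 3; d F_3 = (1) du + (6*v) dv
Combining and collecting du, dv coefficients:
  coeff of du: 3*u + 9*v^2 + 3
  coeff of dv: 18*u*v + 2*u + 54*v^3 + 6*v^2 + 18*v - 10
F^* omega = (3*u + 9*v^2 + 3) du + (18*u*v + 2*u + 54*v^3 + 6*v^2 + 18*v - 10) dv.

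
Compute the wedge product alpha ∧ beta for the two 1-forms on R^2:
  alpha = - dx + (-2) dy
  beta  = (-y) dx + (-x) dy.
alpha ∧ beta = (x - 2*y) dx ∧ dy

Distribute the wedge, using dx_i ∧ dx_j = -dx_j ∧ dx_i and dx_i ∧ dx_i = 0. For each pair (i, j) with i < j, the coefficient of dx_i ∧ dx_j in alpha ∧ beta is (alpha_i * beta_j - alpha_j * beta_i). Collecting: alpha ∧ beta = (x - 2*y) dx ∧ dy.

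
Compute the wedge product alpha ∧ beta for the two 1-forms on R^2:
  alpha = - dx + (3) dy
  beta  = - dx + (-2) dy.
alpha ∧ beta = (5) dx ∧ dy

Distribute the wedge, using dx_i ∧ dx_j = -dx_j ∧ dx_i and dx_i ∧ dx_i = 0. For each pair (i, j) with i < j, the coefficient of dx_i ∧ dx_j in alpha ∧ beta is (alpha_i * beta_j - alpha_j * beta_i). Collecting: alpha ∧ beta = (5) dx ∧ dy.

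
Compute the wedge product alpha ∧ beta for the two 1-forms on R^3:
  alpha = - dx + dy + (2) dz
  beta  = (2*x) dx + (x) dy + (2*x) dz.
alpha ∧ beta = (-3*x) dx ∧ dy + (-6*x) dx ∧ dz

Distribute the wedge, using dx_i ∧ dx_j = -dx_j ∧ dx_i and dx_i ∧ dx_i = 0. For each pair (i, j) with i < j, the coefficient of dx_i ∧ dx_j in alpha ∧ beta is (alpha_i * beta_j - alpha_j * beta_i). Collecting: alpha ∧ beta = (-3*x) dx ∧ dy + (-6*x) dx ∧ dz.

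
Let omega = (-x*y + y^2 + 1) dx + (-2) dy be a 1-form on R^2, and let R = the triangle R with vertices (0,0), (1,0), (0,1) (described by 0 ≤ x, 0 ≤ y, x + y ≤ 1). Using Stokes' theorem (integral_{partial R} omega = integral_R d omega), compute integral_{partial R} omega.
integral_(partial R) omega = -1/6

Stokes: integral_partial_R omega = integral_R d omega with d omega = (∂Q/∂x - ∂P/∂y) dx ∧ dy.
  ∂Q/∂x = 0
  ∂P/∂y = -x + 2*y
  integrand = ∂Q/∂x - ∂P/∂y = x - 2*y.
Integrating over R: integral_0^1 integral_0^{1-x} (x - 2*y) dy dx = -1/6.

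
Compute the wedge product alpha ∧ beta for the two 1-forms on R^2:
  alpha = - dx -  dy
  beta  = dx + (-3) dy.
alpha ∧ beta = (4) dx ∧ dy

Distribute the wedge, using dx_i ∧ dx_j = -dx_j ∧ dx_i and dx_i ∧ dx_i = 0. For each pair (i, j) with i < j, the coefficient of dx_i ∧ dx_j in alpha ∧ beta is (alpha_i * beta_j - alpha_j * beta_i). Collecting: alpha ∧ beta = (4) dx ∧ dy.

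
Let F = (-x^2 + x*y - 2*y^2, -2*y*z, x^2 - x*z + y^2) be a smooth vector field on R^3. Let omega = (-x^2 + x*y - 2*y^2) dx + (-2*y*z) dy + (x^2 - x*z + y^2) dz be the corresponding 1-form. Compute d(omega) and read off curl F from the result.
d(omega) = (4*y) dy ∧ dz + (-2*x + z) dz ∧ dx + (-x + 4*y) dx ∧ dy; curl F = (4*y, -2*x + z, -x + 4*y)

d omega = sum_{i<j} (∂f_j/∂x_i - ∂f_i/∂x_j) dx_i ∧ dx_j. Under the identification (dy ∧ dz, dz ∧ dx, dx ∧ dy) ↔ (e_x, e_y, e_z), the coefficients are exactly the components of curl F. Compute:
  ∂R/∂y - ∂Q/∂z = (2*y) - (-2*y) = 4*y
  ∂P/∂z - ∂R/∂x = (0) - (2*x - z) = -2*x + z
  ∂Q/∂x - ∂P/∂y = (0) - (x - 4*y) = -x + 4*y.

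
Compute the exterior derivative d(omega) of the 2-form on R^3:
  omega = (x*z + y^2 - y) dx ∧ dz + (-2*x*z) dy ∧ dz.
d(omega) = (-2*y - 2*z + 1) dx ∧ dy ∧ dz

For a 2-form omega = sum_{i<j} g_{ij} dx_i ∧ dx_j, the exterior derivative is
  d(omega) = sum_{i<j} d(g_{ij}) ∧ dx_i ∧ dx_j = sum_{i<j, k} (∂g_{ij}/∂x_k) dx_k ∧ dx_i ∧ dx_j.
Expand each term, using dx_k ∧ dx_i ∧ dx_j = sgn(permutation) dx_{(a)} ∧ dx_{(b)} ∧ dx_{(c)} with (a < b < c) sorted:
  d(x*z + y^2 - y) includes (∂/∂y)(x*z + y^2 - y) dy = (2*y - 1) dy, which multiplied by dx ∧ dz gives (1 - 2*y) dx ∧ dy ∧ dz
  d(-2*x*z) includes (∂/∂x)(-2*x*z) dx = (-2*z) dx, which multiplied by dy ∧ dz gives (-2*z) dx ∧ dy ∧ dz
Collecting like 3-forms: d(omega) = (-2*y - 2*z + 1) dx ∧ dy ∧ dz.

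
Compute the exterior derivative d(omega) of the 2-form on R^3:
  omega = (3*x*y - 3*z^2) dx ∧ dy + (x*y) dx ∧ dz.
d(omega) = (-x - 6*z) dx ∧ dy ∧ dz

For a 2-form omega = sum_{i<j} g_{ij} dx_i ∧ dx_j, the exterior derivative is
  d(omega) = sum_{i<j} d(g_{ij}) ∧ dx_i ∧ dx_j = sum_{i<j, k} (∂g_{ij}/∂x_k) dx_k ∧ dx_i ∧ dx_j.
Expand each term, using dx_k ∧ dx_i ∧ dx_j = sgn(permutation) dx_{(a)} ∧ dx_{(b)} ∧ dx_{(c)} with (a < b < c) sorted:
  d(3*x*y - 3*z^2) includes (∂/∂z)(3*x*y - 3*z^2) dz = (-6*z) dz, which multiplied by dx ∧ dy gives (-6*z) dx ∧ dy ∧ dz
  d(x*y) includes (∂/∂y)(x*y) dy = (x) dy, which multiplied by dx ∧ dz gives (-x) dx ∧ dy ∧ dz
Collecting like 3-forms: d(omega) = (-x - 6*z) dx ∧ dy ∧ dz.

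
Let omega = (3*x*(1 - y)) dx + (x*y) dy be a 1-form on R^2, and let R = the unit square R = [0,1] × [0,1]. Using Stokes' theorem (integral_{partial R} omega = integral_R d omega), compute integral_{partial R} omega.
integral_(partial R) omega = 2

Stokes: integral_partial_R omega = integral_R d omega with d omega = (∂Q/∂x - ∂P/∂y) dx ∧ dy.
  ∂Q/∂x = y
  ∂P/∂y = -3*x
  integrand = ∂Q/∂x - ∂P/∂y = 3*x + y.
Integrating over R: integral_0^1 integral_0^1 (3*x + y) dx dy = 2.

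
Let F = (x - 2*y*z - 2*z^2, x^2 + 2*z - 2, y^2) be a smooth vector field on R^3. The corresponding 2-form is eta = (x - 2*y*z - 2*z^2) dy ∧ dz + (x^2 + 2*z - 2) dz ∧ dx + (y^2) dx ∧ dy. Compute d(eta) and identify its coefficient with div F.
d(eta) = (1) dx ∧ dy ∧ dz; div F = 1

For a 2-form in R^3 of the form above, applying d gives a 3-form with coefficient ∂P/∂x + ∂Q/∂y + ∂R/∂z:
  ∂P/∂x = 1
  ∂Q/∂y = 0
  ∂R/∂z = 0
Sum = 1, which is exactly div F.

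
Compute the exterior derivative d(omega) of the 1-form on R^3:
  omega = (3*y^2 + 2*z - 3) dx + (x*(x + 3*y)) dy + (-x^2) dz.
d(omega) = (2*x - 3*y) dx ∧ dy + (-2*x - 2) dx ∧ dz

For a 1-form omega = sum_i f_i dx_i, the exterior derivative is
  d(omega) = sum_{i < j} (∂f_j/∂x_i - ∂f_i/∂x_j) dx_i ∧ dx_j.
  coefficient of dx ∧ dy: ∂f_2/∂x - ∂f_1/∂y = ∂(x*(x + 3*y))/∂x - ∂(3*y^2 + 2*z - 3)/∂y = 2*x - 3*y
  coefficient of dx ∧ dz: ∂f_3/∂x - ∂f_1/∂z = ∂(-x^2)/∂x - ∂(3*y^2 + 2*z - 3)/∂z = -2*x - 2
Assembling: d(omega) = (2*x - 3*y) dx ∧ dy + (-2*x - 2) dx ∧ dz.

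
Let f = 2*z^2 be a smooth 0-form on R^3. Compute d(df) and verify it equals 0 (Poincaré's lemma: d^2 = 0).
d(df) = 0

Step 1: df = sum_i (∂f/∂x_i) dx_i = (0) dx + (0) dy + (4*z) dz.
Step 2: Apply d again. Using the 1-form formula, the coefficient of dx ∧ dy in d(df) is ∂^2 f/∂x ∂y - ∂^2 f/∂y ∂x = (0) - (0) = 0 (equality of mixed partials for smooth f).
Similarly for dx ∧ dz and dy ∧ dz — all coefficients vanish. So d(df) = 0.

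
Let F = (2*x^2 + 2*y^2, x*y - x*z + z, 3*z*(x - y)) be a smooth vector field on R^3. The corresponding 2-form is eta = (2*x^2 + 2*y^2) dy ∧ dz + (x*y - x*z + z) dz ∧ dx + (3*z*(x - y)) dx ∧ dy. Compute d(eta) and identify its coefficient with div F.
d(eta) = (8*x - 3*y) dx ∧ dy ∧ dz; div F = 8*x - 3*y

For a 2-form in R^3 of the form above, applying d gives a 3-form with coefficient ∂P/∂x + ∂Q/∂y + ∂R/∂z:
  ∂P/∂x = 4*x
  ∂Q/∂y = x
  ∂R/∂z = 3*x - 3*y
Sum = 8*x - 3*y, which is exactly div F.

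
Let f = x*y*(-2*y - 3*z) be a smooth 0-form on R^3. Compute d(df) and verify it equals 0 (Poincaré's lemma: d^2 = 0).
d(df) = 0

Step 1: df = sum_i (∂f/∂x_i) dx_i = (y*(-2*y - 3*z)) dx + (x*(-4*y - 3*z)) dy + (-3*x*y) dz.
Step 2: Apply d again. Using the 1-form formula, the coefficient of dx ∧ dy in d(df) is ∂^2 f/∂x ∂y - ∂^2 f/∂y ∂x = (-4*y - 3*z) - (-4*y - 3*z) = 0 (equality of mixed partials for smooth f).
Similarly for dx ∧ dz and dy ∧ dz — all coefficients vanish. So d(df) = 0.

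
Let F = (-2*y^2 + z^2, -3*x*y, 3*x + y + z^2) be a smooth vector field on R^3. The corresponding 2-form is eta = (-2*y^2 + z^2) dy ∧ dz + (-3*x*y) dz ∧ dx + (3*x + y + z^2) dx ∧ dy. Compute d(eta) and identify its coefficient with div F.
d(eta) = (-3*x + 2*z) dx ∧ dy ∧ dz; div F = -3*x + 2*z

For a 2-form in R^3 of the form above, applying d gives a 3-form with coefficient ∂P/∂x + ∂Q/∂y + ∂R/∂z:
  ∂P/∂x = 0
  ∂Q/∂y = -3*x
  ∂R/∂z = 2*z
Sum = -3*x + 2*z, which is exactly div F.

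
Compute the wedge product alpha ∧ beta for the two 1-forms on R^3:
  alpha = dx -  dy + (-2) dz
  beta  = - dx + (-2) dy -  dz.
alpha ∧ beta = (-3) dx ∧ dy + (-3) dx ∧ dz + (-3) dy ∧ dz

Distribute the wedge, using dx_i ∧ dx_j = -dx_j ∧ dx_i and dx_i ∧ dx_i = 0. For each pair (i, j) with i < j, the coefficient of dx_i ∧ dx_j in alpha ∧ beta is (alpha_i * beta_j - alpha_j * beta_i). Collecting: alpha ∧ beta = (-3) dx ∧ dy + (-3) dx ∧ dz + (-3) dy ∧ dz.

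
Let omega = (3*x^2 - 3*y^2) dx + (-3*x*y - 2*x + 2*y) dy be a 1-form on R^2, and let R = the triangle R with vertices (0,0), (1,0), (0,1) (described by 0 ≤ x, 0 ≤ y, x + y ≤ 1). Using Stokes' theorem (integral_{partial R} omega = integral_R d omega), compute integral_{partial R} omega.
integral_(partial R) omega = -1/2

Stokes: integral_partial_R omega = integral_R d omega with d omega = (∂Q/∂x - ∂P/∂y) dx ∧ dy.
  ∂Q/∂x = -3*y - 2
  ∂P/∂y = -6*y
  integrand = ∂Q/∂x - ∂P/∂y = 3*y - 2.
Integrating over R: integral_0^1 integral_0^{1-x} (3*y - 2) dy dx = -1/2.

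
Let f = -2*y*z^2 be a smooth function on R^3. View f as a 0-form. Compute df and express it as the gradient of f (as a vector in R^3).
df = (0) dx + (-2*z^2) dy + (-4*y*z) dz; grad f = (0, -2*z^2, -4*y*z)

For a 0-form f, d f = (∂f/∂x) dx + (∂f/∂y) dy + (∂f/∂z) dz. The components of the vector representation are exactly the entries of grad f in Cartesian coordinates:
  ∂f/∂x = 0
  ∂f/∂y = -2*z^2
  ∂f/∂z = -4*y*z.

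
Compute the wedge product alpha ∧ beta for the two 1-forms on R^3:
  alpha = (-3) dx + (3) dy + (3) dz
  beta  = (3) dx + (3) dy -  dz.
alpha ∧ beta = (-18) dx ∧ dy + (-6) dx ∧ dz + (-12) dy ∧ dz

Distribute the wedge, using dx_i ∧ dx_j = -dx_j ∧ dx_i and dx_i ∧ dx_i = 0. For each pair (i, j) with i < j, the coefficient of dx_i ∧ dx_j in alpha ∧ beta is (alpha_i * beta_j - alpha_j * beta_i). Collecting: alpha ∧ beta = (-18) dx ∧ dy + (-6) dx ∧ dz + (-12) dy ∧ dz.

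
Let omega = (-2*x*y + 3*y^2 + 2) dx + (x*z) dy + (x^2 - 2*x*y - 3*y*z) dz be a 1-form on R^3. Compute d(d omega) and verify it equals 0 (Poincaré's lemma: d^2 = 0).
d(d omega) = 0

Step 1: d omega = sum_{i<j} (∂f_j/∂x_i - ∂f_i/∂x_j) dx_i ∧ dx_j:
  coeff of dx ∧ dy: 2*x - 6*y + z
  coeff of dx ∧ dz: 2*x - 2*y
  coeff of dy ∧ dz: -3*x - 3*z
Step 2: Apply d again to each 2-form coefficient. The only possible 3-form in R^3 is dx ∧ dy ∧ dz, with coefficient
  ∂(coeff of dy∧dz)/∂x - ∂(coeff of dx∧dz)/∂y + ∂(coeff of dx∧dy)/∂z
  = ∂/∂x (-3*x - 3*z) - ∂/∂y (2*x - 2*y) + ∂/∂z (2*x - 6*y + z).
Each of these terms simplifies to sums of mixed partials that cancel in pairs. The result is 0 (by equality of mixed partials for smooth functions — Schwarz / Clairaut).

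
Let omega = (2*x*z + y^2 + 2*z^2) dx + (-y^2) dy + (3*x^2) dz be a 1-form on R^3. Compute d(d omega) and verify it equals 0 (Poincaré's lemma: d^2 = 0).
d(d omega) = 0

Step 1: d omega = sum_{i<j} (∂f_j/∂x_i - ∂f_i/∂x_j) dx_i ∧ dx_j:
  coeff of dx ∧ dy: -2*y
  coeff of dx ∧ dz: 4*x - 4*z
  coeff of dy ∧ dz: 0
Step 2: Apply d again to each 2-form coefficient. The only possible 3-form in R^3 is dx ∧ dy ∧ dz, with coefficient
  ∂(coeff of dy∧dz)/∂x - ∂(coeff of dx∧dz)/∂y + ∂(coeff of dx∧dy)/∂z
  = ∂/∂x (0) - ∂/∂y (4*x - 4*z) + ∂/∂z (-2*y).
Each of these terms simplifies to sums of mixed partials that cancel in pairs. The result is 0 (by equality of mixed partials for smooth functions — Schwarz / Clairaut).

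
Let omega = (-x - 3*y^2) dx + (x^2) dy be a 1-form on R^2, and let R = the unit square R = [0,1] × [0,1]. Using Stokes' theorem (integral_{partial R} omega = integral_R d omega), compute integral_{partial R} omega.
integral_(partial R) omega = 4

Stokes: integral_partial_R omega = integral_R d omega with d omega = (∂Q/∂x - ∂P/∂y) dx ∧ dy.
  ∂Q/∂x = 2*x
  ∂P/∂y = -6*y
  integrand = ∂Q/∂x - ∂P/∂y = 2*x + 6*y.
Integrating over R: integral_0^1 integral_0^1 (2*x + 6*y) dx dy = 4.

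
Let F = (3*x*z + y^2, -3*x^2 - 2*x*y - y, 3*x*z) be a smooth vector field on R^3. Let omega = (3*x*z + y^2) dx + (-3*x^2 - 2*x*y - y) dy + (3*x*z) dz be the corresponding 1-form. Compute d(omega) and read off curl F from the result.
d(omega) = (0) dy ∧ dz + (3*x - 3*z) dz ∧ dx + (-6*x - 4*y) dx ∧ dy; curl F = (0, 3*x - 3*z, -6*x - 4*y)

d omega = sum_{i<j} (∂f_j/∂x_i - ∂f_i/∂x_j) dx_i ∧ dx_j. Under the identification (dy ∧ dz, dz ∧ dx, dx ∧ dy) ↔ (e_x, e_y, e_z), the coefficients are exactly the components of curl F. Compute:
  ∂R/∂y - ∂Q/∂z = (0) - (0) = 0
  ∂P/∂z - ∂R/∂x = (3*x) - (3*z) = 3*x - 3*z
  ∂Q/∂x - ∂P/∂y = (-6*x - 2*y) - (2*y) = -6*x - 4*y.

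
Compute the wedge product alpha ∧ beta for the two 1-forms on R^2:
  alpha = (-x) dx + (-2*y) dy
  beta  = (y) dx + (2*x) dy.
alpha ∧ beta = (-2*x^2 + 2*y^2) dx ∧ dy

Distribute the wedge, using dx_i ∧ dx_j = -dx_j ∧ dx_i and dx_i ∧ dx_i = 0. For each pair (i, j) with i < j, the coefficient of dx_i ∧ dx_j in alpha ∧ beta is (alpha_i * beta_j - alpha_j * beta_i). Collecting: alpha ∧ beta = (-2*x^2 + 2*y^2) dx ∧ dy.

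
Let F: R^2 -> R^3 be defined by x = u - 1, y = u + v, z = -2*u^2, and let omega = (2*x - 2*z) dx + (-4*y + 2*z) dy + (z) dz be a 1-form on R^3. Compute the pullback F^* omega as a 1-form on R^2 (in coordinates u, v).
F^* omega = (8*u^3 - 2*u - 4*v - 2) du + (-4*u^2 - 4*u - 4*v) dv

Using F^*(f dg) = (f ∘ F) d(g ∘ F), substitute each coordinate x_i by F_i(u, v) in f_i, and replace dx_i by d F_i = (∂F_i/∂u) du + (∂F_i/∂v) dv.
  For the x component: f_1(F) = 4*u^2 + 2*u - 2; d F_1 = (1) du + (0) dv
  For the y component: f_2(F) = -4*u^2 - 4*u - 4*v; d F_2 = (1) du + (1) dv
  For the z component: f_3(F) = -2*u^2; d F_3 = (-4*u) du + (0) dv
Combining and collecting du, dv coefficients:
  coeff of du: 8*u^3 - 2*u - 4*v - 2
  coeff of dv: -4*u^2 - 4*u - 4*v
F^* omega = (8*u^3 - 2*u - 4*v - 2) du + (-4*u^2 - 4*u - 4*v) dv.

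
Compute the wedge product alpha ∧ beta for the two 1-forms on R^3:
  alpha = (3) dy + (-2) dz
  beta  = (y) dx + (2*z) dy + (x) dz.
alpha ∧ beta = (-3*y) dx ∧ dy + (3*x + 4*z) dy ∧ dz + (2*y) dx ∧ dz

Distribute the wedge, using dx_i ∧ dx_j = -dx_j ∧ dx_i and dx_i ∧ dx_i = 0. For each pair (i, j) with i < j, the coefficient of dx_i ∧ dx_j in alpha ∧ beta is (alpha_i * beta_j - alpha_j * beta_i). Collecting: alpha ∧ beta = (-3*y) dx ∧ dy + (3*x + 4*z) dy ∧ dz + (2*y) dx ∧ dz.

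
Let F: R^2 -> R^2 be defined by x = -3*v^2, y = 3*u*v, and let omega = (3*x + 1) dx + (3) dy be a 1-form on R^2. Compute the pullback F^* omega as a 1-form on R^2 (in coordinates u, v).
F^* omega = (9*v) du + (9*u + 54*v^3 - 6*v) dv

Using F^*(f dg) = (f ∘ F) d(g ∘ F), substitute each coordinate x_i by F_i(u, v) in f_i, and replace dx_i by d F_i = (∂F_i/∂u) du + (∂F_i/∂v) dv.
  For the x component: f_1(F) = 1 - 9*v^2; d F_1 = (0) du + (-6*v) dv
  For the y component: f_2(F) = 3; d F_2 = (3*v) du + (3*u) dv
Combining and collecting du, dv coefficients:
  coeff of du: 9*v
  coeff of dv: 9*u + 54*v^3 - 6*v
F^* omega = (9*v) du + (9*u + 54*v^3 - 6*v) dv.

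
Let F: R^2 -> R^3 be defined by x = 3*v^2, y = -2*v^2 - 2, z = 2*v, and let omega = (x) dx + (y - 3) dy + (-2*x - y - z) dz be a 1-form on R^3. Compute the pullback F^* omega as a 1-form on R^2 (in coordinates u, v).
F^* omega = (26*v^3 - 8*v^2 + 16*v + 4) dv

Using F^*(f dg) = (f ∘ F) d(g ∘ F), substitute each coordinate x_i by F_i(u, v) in f_i, and replace dx_i by d F_i = (∂F_i/∂u) du + (∂F_i/∂v) dv.
  For the x component: f_1(F) = 3*v^2; d F_1 = (0) du + (6*v) dv
  For the y component: f_2(F) = -2*v^2 - 5; d F_2 = (0) du + (-4*v) dv
  For the z component: f_3(F) = -4*v^2 - 2*v + 2; d F_3 = (0) du + (2) dv
Combining and collecting du, dv coefficients:
  coeff of du: 0
  coeff of dv: 26*v^3 - 8*v^2 + 16*v + 4
F^* omega = (26*v^3 - 8*v^2 + 16*v + 4) dv.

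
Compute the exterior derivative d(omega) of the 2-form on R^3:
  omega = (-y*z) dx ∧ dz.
d(omega) = (z) dx ∧ dy ∧ dz

For a 2-form omega = sum_{i<j} g_{ij} dx_i ∧ dx_j, the exterior derivative is
  d(omega) = sum_{i<j} d(g_{ij}) ∧ dx_i ∧ dx_j = sum_{i<j, k} (∂g_{ij}/∂x_k) dx_k ∧ dx_i ∧ dx_j.
Expand each term, using dx_k ∧ dx_i ∧ dx_j = sgn(permutation) dx_{(a)} ∧ dx_{(b)} ∧ dx_{(c)} with (a < b < c) sorted:
  d(-y*z) includes (∂/∂y)(-y*z) dy = (-z) dy, which multiplied by dx ∧ dz gives (z) dx ∧ dy ∧ dz
Collecting like 3-forms: d(omega) = (z) dx ∧ dy ∧ dz.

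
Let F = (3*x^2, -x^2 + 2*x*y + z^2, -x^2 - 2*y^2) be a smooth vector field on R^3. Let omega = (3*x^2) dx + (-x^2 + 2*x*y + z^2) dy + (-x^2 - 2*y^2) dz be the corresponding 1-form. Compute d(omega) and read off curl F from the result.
d(omega) = (-4*y - 2*z) dy ∧ dz + (2*x) dz ∧ dx + (-2*x + 2*y) dx ∧ dy; curl F = (-4*y - 2*z, 2*x, -2*x + 2*y)

d omega = sum_{i<j} (∂f_j/∂x_i - ∂f_i/∂x_j) dx_i ∧ dx_j. Under the identification (dy ∧ dz, dz ∧ dx, dx ∧ dy) ↔ (e_x, e_y, e_z), the coefficients are exactly the components of curl F. Compute:
  ∂R/∂y - ∂Q/∂z = (-4*y) - (2*z) = -4*y - 2*z
  ∂P/∂z - ∂R/∂x = (0) - (-2*x) = 2*x
  ∂Q/∂x - ∂P/∂y = (-2*x + 2*y) - (0) = -2*x + 2*y.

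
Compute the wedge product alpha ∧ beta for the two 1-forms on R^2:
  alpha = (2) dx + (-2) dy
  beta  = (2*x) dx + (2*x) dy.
alpha ∧ beta = (8*x) dx ∧ dy

Distribute the wedge, using dx_i ∧ dx_j = -dx_j ∧ dx_i and dx_i ∧ dx_i = 0. For each pair (i, j) with i < j, the coefficient of dx_i ∧ dx_j in alpha ∧ beta is (alpha_i * beta_j - alpha_j * beta_i). Collecting: alpha ∧ beta = (8*x) dx ∧ dy.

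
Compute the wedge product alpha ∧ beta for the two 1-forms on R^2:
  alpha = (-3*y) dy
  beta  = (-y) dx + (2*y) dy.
alpha ∧ beta = (-3*y^2) dx ∧ dy

Distribute the wedge, using dx_i ∧ dx_j = -dx_j ∧ dx_i and dx_i ∧ dx_i = 0. For each pair (i, j) with i < j, the coefficient of dx_i ∧ dx_j in alpha ∧ beta is (alpha_i * beta_j - alpha_j * beta_i). Collecting: alpha ∧ beta = (-3*y^2) dx ∧ dy.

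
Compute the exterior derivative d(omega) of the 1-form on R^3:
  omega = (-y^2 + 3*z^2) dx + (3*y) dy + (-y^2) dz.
d(omega) = (2*y) dx ∧ dy + (-6*z) dx ∧ dz + (-2*y) dy ∧ dz

For a 1-form omega = sum_i f_i dx_i, the exterior derivative is
  d(omega) = sum_{i < j} (∂f_j/∂x_i - ∂f_i/∂x_j) dx_i ∧ dx_j.
  coefficient of dx ∧ dy: ∂f_2/∂x - ∂f_1/∂y = ∂(3*y)/∂x - ∂(-y^2 + 3*z^2)/∂y = 2*y
  coefficient of dx ∧ dz: ∂f_3/∂x - ∂f_1/∂z = ∂(-y^2)/∂x - ∂(-y^2 + 3*z^2)/∂z = -6*z
  coefficient of dy ∧ dz: ∂f_3/∂y - ∂f_2/∂z = ∂(-y^2)/∂y - ∂(3*y)/∂z = -2*y
Assembling: d(omega) = (2*y) dx ∧ dy + (-6*z) dx ∧ dz + (-2*y) dy ∧ dz.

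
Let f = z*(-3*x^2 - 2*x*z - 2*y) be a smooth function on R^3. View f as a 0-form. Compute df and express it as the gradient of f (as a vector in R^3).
df = (2*z*(-3*x - z)) dx + (-2*z) dy + (-3*x^2 - 4*x*z - 2*y) dz; grad f = (2*z*(-3*x - z), -2*z, -3*x^2 - 4*x*z - 2*y)

For a 0-form f, d f = (∂f/∂x) dx + (∂f/∂y) dy + (∂f/∂z) dz. The components of the vector representation are exactly the entries of grad f in Cartesian coordinates:
  ∂f/∂x = 2*z*(-3*x - z)
  ∂f/∂y = -2*z
  ∂f/∂z = -3*x^2 - 4*x*z - 2*y.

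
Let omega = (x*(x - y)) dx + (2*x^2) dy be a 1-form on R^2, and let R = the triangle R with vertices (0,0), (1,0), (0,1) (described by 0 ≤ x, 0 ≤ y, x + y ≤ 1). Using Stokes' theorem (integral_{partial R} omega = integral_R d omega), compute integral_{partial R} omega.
integral_(partial R) omega = 5/6

Stokes: integral_partial_R omega = integral_R d omega with d omega = (∂Q/∂x - ∂P/∂y) dx ∧ dy.
  ∂Q/∂x = 4*x
  ∂P/∂y = -x
  integrand = ∂Q/∂x - ∂P/∂y = 5*x.
Integrating over R: integral_0^1 integral_0^{1-x} (5*x) dy dx = 5/6.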